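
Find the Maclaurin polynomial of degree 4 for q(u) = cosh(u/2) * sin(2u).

Multiply the two series term by term and collect like powers.
q(0) = 0
q′(0) = 2
q′′(0) = 0
q′′′(0) = -13/2
q^(4)(0) = 0

-13*u^3/12 + 2*u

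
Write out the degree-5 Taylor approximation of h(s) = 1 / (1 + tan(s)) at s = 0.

-32*s^5/15 + 5*s^4/3 - 4*s^3/3 + s^2 - s + 1

Use the geometric series for the reciprocal, then substitute.
[s^0] = 1;  [s^1] = -1;  [s^2] = 1;  [s^3] = -4/3;  [s^4] = 5/3;  [s^5] = -32/15.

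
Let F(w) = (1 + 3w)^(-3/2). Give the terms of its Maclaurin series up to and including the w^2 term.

Apply the Taylor formula c_k = f^(k)(a)/k!.

135*w^2/8 - 9*w/2 + 1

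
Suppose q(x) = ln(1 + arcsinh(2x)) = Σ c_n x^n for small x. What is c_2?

Plug the Maclaurin series of the inner function into that of the outer and collect terms.
[x^0] = 0;  [x^1] = 2;  [x^2] = -2.
So c_2 = q′′(0)/2! = -2.

-2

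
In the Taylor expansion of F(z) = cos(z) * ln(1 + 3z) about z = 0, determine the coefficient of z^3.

Write out both Maclaurin series and multiply, keeping only the needed powers.
F(0) = 0
F′(0) = 3
F′′(0) = -9
F′′′(0) = 45
Then c_k = F^(k)(0)/k! gives each Taylor coefficient.

15/2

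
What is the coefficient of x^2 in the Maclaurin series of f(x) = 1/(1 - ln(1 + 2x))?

2

Substitute the inner expansion into the outer series and collect powers.
f(0) = 1
f′(0) = 2
f′′(0) = 4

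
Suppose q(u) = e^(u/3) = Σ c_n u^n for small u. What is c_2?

1/18

Differentiate repeatedly and evaluate at the center.
q(0) = 1
q′(0) = 1/3
q′′(0) = 1/9
So c_2 = q′′(0)/2! = 1/18.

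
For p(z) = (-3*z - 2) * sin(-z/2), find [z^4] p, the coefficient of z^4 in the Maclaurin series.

Shift and add copies of the series according to the polynomial's terms.
p(0) = 0
p′(0) = 1
p′′(0) = 3
p′′′(0) = -1/4
p^(4)(0) = -3/2

-1/16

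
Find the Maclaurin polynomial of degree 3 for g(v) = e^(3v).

9*v^3/2 + 9*v^2/2 + 3*v + 1

Differentiate repeatedly and evaluate at the center.
g(0) = 1
g′(0) = 3
g′′(0) = 9
g′′′(0) = 27
The Taylor polynomial is Σ g^(k)(0)/k! · v^k.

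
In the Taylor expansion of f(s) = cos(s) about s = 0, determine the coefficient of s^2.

-1/2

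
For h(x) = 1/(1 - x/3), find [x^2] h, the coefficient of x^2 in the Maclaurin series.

1/9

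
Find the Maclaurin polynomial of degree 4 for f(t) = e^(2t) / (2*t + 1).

Multiply the numerator's expansion by the denominator's geometric series.
[t^0] = 1;  [t^1] = 0;  [t^2] = 2;  [t^3] = -8/3;  [t^4] = 6.

6*t^4 - 8*t^3/3 + 2*t^2 + 1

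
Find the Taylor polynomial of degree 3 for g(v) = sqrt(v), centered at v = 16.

g(16) = 4
g′(16) = 1/8
g′′(16) = -1/256
g′′′(16) = 3/8192
Then c_k = g^(k)(16)/k! gives each Taylor coefficient.

(v - 16)^3/16384 - (v - 16)^2/512 + (v - 16)/8 + 4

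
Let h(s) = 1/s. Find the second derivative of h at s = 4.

The coefficient of (s - 4)^2 in the expansion is 1/64, so h′′(4) = 2! * (1/64) = 1/32.

1/32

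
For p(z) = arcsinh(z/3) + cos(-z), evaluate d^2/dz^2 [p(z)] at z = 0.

Expand each term separately and add.
From the series, [z^2] p = -1/2; multiply by 2! = 2 to get -1.

-1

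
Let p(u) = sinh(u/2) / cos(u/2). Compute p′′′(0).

Invert the denominator's series and multiply.
From the series, [u^3] p = 1/12; multiply by 3! = 6 to get 1/2.

1/2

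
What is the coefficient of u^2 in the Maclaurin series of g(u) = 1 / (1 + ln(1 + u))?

3/2

Write 1/(1+u) = 1 - u + u^2 - u^3 + ... and substitute the series for u.
[u^0] = 1;  [u^1] = -1;  [u^2] = 3/2.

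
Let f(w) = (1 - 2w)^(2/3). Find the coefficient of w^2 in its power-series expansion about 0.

-4/9

Use the known series and substitute for the argument.
[w^0] = 1;  [w^1] = -4/3;  [w^2] = -4/9.
So c_2 = f′′(0)/2! = -4/9.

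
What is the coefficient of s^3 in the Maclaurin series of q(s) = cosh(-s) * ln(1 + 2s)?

11/3

Write out both Maclaurin series and multiply, keeping only the needed powers.
q(0) = 0
q′(0) = 2
q′′(0) = -4
q′′′(0) = 22
Then c_k = q^(k)(0)/k! gives each Taylor coefficient.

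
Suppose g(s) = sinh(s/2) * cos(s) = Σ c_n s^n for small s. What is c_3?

Take the Cauchy product of the two expansions.
[s^0] = 0;  [s^1] = 1/2;  [s^2] = 0;  [s^3] = -11/48.

-11/48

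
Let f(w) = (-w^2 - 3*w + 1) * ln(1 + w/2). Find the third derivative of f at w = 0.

-1/2

Distribute the polynomial across the series and collect like powers.
From the series, [w^3] f = -1/12; multiply by 3! = 6 to get -1/2.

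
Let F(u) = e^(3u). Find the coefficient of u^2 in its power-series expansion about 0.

9/2

F(0) = 1
F′(0) = 3
F′′(0) = 9
So c_2 = F′′(0)/2! = 9/2.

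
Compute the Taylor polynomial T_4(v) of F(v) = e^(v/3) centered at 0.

v^4/1944 + v^3/162 + v^2/18 + v/3 + 1

Use the known series and substitute for the argument.
[v^0] = 1;  [v^1] = 1/3;  [v^2] = 1/18;  [v^3] = 1/162;  [v^4] = 1/1944.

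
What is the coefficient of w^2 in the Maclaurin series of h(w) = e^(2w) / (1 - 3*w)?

17

Use 1/(1 - r) = Σ r^k on the denominator, then take the Cauchy product.
[w^0] = 1;  [w^1] = 5;  [w^2] = 17.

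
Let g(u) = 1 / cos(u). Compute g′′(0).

Write the quotient as an unknown series and match coefficients against numerator = denominator · series.
The coefficient of u^2 in the expansion is 1/2, so g′′(0) = 2! * (1/2) = 1.

1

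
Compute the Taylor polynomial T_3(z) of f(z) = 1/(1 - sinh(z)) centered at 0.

Compose series: expand the inner function first, then feed it into the outer expansion.

7*z^3/6 + z^2 + z + 1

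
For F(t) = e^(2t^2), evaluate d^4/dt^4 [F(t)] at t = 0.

48

Apply the Taylor formula c_k = f^(k)(a)/k!.
From the series, [t^4] F = 2; multiply by 4! = 24 to get 48.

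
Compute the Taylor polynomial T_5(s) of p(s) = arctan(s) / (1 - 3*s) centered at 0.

Expand 1/(denominator) as a geometric series and multiply by the numerator's series.

391*s^5/5 + 26*s^4 + 26*s^3/3 + 3*s^2 + s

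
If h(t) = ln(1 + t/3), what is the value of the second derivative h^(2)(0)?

-1/9

The coefficient of t^2 in the expansion is -1/18, so h′′(0) = 2! * (-1/18) = -1/9.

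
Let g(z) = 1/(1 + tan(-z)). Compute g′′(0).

2

Let u equal the inner series; expand the outer function in u and truncate.
From the series, [z^2] g = 1; multiply by 2! = 2 to get 2.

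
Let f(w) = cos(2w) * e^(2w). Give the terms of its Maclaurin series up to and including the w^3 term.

Take the Cauchy product of the two expansions.

-8*w^3/3 + 2*w + 1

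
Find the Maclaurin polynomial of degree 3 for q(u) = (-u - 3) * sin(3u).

Shift and add copies of the series according to the polynomial's terms.

27*u^3/2 - 3*u^2 - 9*u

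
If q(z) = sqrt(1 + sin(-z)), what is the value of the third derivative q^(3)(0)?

Substitute the inner expansion into the outer series and collect powers.
The coefficient of z^3 in the expansion is 1/48, so q′′′(0) = 3! * (1/48) = 1/8.

1/8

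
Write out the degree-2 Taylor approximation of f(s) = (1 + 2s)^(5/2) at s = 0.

Differentiate repeatedly and evaluate at the center.
f(0) = 1
f′(0) = 5
f′′(0) = 15
Dividing each by k! gives the coefficients c_0, ..., c_2.

15*s^2/2 + 5*s + 1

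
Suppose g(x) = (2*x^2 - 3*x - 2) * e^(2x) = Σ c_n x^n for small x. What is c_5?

Multiply each power in the prefactor through the base expansion.
[x^0] = -2;  [x^1] = -7;  [x^2] = -8;  [x^3] = -14/3;  [x^4] = -4/3;  [x^5] = 2/15.

2/15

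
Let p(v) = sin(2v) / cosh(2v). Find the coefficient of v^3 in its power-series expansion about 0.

Invert the denominator's series and multiply.
p(0) = 0
p′(0) = 2
p′′(0) = 0
p′′′(0) = -32
Then c_k = p^(k)(0)/k! gives each Taylor coefficient.

-16/3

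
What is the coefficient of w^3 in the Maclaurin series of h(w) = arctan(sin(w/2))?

Substitute the inner expansion into the outer series and collect powers.
[w^0] = 0;  [w^1] = 1/2;  [w^2] = 0;  [w^3] = -1/16.

-1/16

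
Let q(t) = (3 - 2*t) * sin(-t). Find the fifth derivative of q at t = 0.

Shift and add copies of the series according to the polynomial's terms.
From the series, [t^5] q = -1/40; multiply by 5! = 120 to get -3.

-3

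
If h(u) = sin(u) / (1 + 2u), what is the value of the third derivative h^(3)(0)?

23

Multiply the two series term by term and collect like powers.
From the series, [u^3] h = 23/6; multiply by 3! = 6 to get 23.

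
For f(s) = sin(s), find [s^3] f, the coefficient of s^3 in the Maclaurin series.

Apply the Taylor formula c_k = f^(k)(a)/k!.
So c_3 = f′′′(0)/3! = -1/6.

-1/6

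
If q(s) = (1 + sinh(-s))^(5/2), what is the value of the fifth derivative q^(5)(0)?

-725/32

Compose series: expand the inner function first, then feed it into the outer expansion.
The coefficient of s^5 in the expansion is -145/768, so q^(5)(0) = 5! * (-145/768) = -725/32.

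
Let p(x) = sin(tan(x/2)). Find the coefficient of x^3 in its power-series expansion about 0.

1/48

Let u equal the inner series; expand the outer function in u and truncate.
[x^0] = 0;  [x^1] = 1/2;  [x^2] = 0;  [x^3] = 1/48.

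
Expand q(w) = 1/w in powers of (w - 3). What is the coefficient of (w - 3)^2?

1/27

q(3) = 1/3
q′(3) = -1/9
q′′(3) = 2/27
So c_2 = q′′(3)/2! = 1/27.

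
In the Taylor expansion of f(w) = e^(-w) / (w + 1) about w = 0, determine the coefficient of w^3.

Expand 1/(denominator) as a geometric series and multiply by the numerator's series.
So c_3 = f′′′(0)/3! = -8/3.

-8/3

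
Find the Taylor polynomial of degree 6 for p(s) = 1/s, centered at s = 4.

(s - 4)^6/16384 - (s - 4)^5/4096 + (s - 4)^4/1024 - (s - 4)^3/256 + (s - 4)^2/64 - (s - 4)/16 + 1/4

[(s - 4)^0] = 1/4;  [(s - 4)^1] = -1/16;  [(s - 4)^2] = 1/64;  [(s - 4)^3] = -1/256;  [(s - 4)^4] = 1/1024;  [(s - 4)^5] = -1/4096;  [(s - 4)^6] = 1/16384.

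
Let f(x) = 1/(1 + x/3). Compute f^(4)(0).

The coefficient of x^4 in the expansion is 1/81, so f^(4)(0) = 4! * (1/81) = 8/27.

8/27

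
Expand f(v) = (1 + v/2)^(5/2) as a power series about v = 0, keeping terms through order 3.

5*v^3/128 + 15*v^2/32 + 5*v/4 + 1

f(0) = 1
f′(0) = 5/4
f′′(0) = 15/16
f′′′(0) = 15/64
Dividing each by k! gives the coefficients c_0, ..., c_3.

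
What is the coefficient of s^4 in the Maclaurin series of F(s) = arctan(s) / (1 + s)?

-2/3

Write out both Maclaurin series and multiply, keeping only the needed powers.
[s^0] = 0;  [s^1] = 1;  [s^2] = -1;  [s^3] = 2/3;  [s^4] = -2/3.
So c_4 = F^(4)(0)/4! = -2/3.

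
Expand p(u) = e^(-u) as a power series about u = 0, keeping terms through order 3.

-u^3/6 + u^2/2 - u + 1

p(0) = 1
p′(0) = -1
p′′(0) = 1
p′′′(0) = -1
Dividing each by k! gives the coefficients c_0, ..., c_3.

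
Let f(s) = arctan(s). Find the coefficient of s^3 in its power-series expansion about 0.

-1/3

[s^0] = 0;  [s^1] = 1;  [s^2] = 0;  [s^3] = -1/3.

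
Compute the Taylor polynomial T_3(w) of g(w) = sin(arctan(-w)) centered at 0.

Compose series: expand the inner function first, then feed it into the outer expansion.
g(0) = 0
g′(0) = -1
g′′(0) = 0
g′′′(0) = 3
The Taylor polynomial is Σ g^(k)(0)/k! · w^k.

w^3/2 - w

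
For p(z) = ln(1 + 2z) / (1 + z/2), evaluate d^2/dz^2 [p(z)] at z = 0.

Write out both Maclaurin series and multiply, keeping only the needed powers.
From the series, [z^2] p = -3; multiply by 2! = 2 to get -6.

-6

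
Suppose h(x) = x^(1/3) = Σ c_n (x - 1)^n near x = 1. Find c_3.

h(1) = 1
h′(1) = 1/3
h′′(1) = -2/9
h′′′(1) = 10/27
So c_3 = h′′′(1)/3! = 5/81.

5/81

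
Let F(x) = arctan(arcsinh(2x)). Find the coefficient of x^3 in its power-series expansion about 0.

Let u equal the inner series; expand the outer function in u and truncate.

-4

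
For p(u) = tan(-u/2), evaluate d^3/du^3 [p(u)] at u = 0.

-1/4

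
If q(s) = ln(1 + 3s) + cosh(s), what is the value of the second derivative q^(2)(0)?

Expand each term separately and add.
From the series, [s^2] q = -4; multiply by 2! = 2 to get -8.

-8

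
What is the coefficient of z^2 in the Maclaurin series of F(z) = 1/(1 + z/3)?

F(0) = 1
F′(0) = -1/3
F′′(0) = 2/9

1/9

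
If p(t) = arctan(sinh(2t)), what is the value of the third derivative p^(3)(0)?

Substitute the inner expansion into the outer series and collect powers.
The coefficient of t^3 in the expansion is -4/3, so p′′′(0) = 3! * (-4/3) = -8.

-8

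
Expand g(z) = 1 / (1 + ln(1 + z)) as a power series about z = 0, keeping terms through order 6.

Use the geometric series for the reciprocal, then substitute.
g(0) = 1
g′(0) = -1
g′′(0) = 3
g′′′(0) = -14
g^(4)(0) = 88
g^(5)(0) = -694
g^(6)(0) = 6578

3289*z^6/360 - 347*z^5/60 + 11*z^4/3 - 7*z^3/3 + 3*z^2/2 - z + 1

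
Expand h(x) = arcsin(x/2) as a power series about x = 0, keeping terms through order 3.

x^3/48 + x/2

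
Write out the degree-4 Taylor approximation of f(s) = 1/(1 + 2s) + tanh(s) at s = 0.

Combine the two series term by term.
f(0) = 1
f′(0) = -1
f′′(0) = 8
f′′′(0) = -50
f^(4)(0) = 384
Dividing each by k! gives the coefficients c_0, ..., c_4.

16*s^4 - 25*s^3/3 + 4*s^2 - s + 1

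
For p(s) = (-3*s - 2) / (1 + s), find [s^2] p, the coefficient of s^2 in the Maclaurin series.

Distribute the polynomial across the series and collect like powers.
p(0) = -2
p′(0) = -1
p′′(0) = 2

1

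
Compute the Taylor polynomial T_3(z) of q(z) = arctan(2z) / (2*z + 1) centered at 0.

16*z^3/3 - 4*z^2 + 2*z

Multiply the numerator's expansion by the denominator's geometric series.
q(0) = 0
q′(0) = 2
q′′(0) = -8
q′′′(0) = 32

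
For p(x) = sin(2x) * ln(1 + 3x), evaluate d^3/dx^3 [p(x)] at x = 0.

Write out both Maclaurin series and multiply, keeping only the needed powers.
From the series, [x^3] p = -9; multiply by 3! = 6 to get -54.

-54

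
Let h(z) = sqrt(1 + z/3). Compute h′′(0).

-1/36

From the series, [z^2] h = -1/72; multiply by 2! = 2 to get -1/36.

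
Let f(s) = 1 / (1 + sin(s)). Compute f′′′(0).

Write 1/(1+u) = 1 - u + u^2 - u^3 + ... and substitute the series for u.
From the series, [s^3] f = -5/6; multiply by 3! = 6 to get -5.

-5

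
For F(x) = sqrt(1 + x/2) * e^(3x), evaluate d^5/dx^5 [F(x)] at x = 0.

338757/1024

Expand each factor separately, then convolve coefficients.
From the series, [x^5] F = 112919/40960; multiply by 5! = 120 to get 338757/1024.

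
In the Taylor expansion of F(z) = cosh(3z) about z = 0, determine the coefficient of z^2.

9/2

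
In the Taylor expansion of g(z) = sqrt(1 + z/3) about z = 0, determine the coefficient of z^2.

-1/72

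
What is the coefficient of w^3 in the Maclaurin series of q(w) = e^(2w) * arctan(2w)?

4/3

Expand each factor separately, then convolve coefficients.
q(0) = 0
q′(0) = 2
q′′(0) = 8
q′′′(0) = 8
So c_3 = q′′′(0)/3! = 4/3.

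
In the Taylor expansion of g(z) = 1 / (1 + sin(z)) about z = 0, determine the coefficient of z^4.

2/3

Write 1/(1+u) = 1 - u + u^2 - u^3 + ... and substitute the series for u.
g(0) = 1
g′(0) = -1
g′′(0) = 2
g′′′(0) = -5
g^(4)(0) = 16
The Taylor polynomial is Σ g^(k)(0)/k! · z^k.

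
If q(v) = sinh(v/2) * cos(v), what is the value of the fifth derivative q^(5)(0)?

41/32

Take the Cauchy product of the two expansions.
From the series, [v^5] q = 41/3840; multiply by 5! = 120 to get 41/32.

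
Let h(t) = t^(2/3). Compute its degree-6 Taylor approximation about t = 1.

-91*(t - 1)^6/6561 + 14*(t - 1)^5/729 - 7*(t - 1)^4/243 + 4*(t - 1)^3/81 - (t - 1)^2/9 + 2*(t - 1)/3 + 1

Apply the Taylor formula c_k = f^(k)(a)/k!.
h(1) = 1
h′(1) = 2/3
h′′(1) = -2/9
h′′′(1) = 8/27
h^(4)(1) = -56/81
h^(5)(1) = 560/243
h^(6)(1) = -7280/729
Then c_k = h^(k)(1)/k! gives each Taylor coefficient.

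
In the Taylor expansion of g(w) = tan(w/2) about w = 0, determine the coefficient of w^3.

g(0) = 0
g′(0) = 1/2
g′′(0) = 0
g′′′(0) = 1/4
So c_3 = g′′′(0)/3! = 1/24.

1/24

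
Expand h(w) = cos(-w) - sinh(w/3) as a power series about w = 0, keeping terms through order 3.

Expand each term separately and add.

-w^3/162 - w^2/2 - w/3 + 1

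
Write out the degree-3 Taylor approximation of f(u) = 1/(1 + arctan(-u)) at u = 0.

Substitute the inner expansion into the outer series and collect powers.
f(0) = 1
f′(0) = 1
f′′(0) = 2
f′′′(0) = 4

2*u^3/3 + u^2 + u + 1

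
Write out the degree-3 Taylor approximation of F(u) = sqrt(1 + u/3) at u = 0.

u^3/432 - u^2/72 + u/6 + 1

Differentiate repeatedly and evaluate at the center.
[u^0] = 1;  [u^1] = 1/6;  [u^2] = -1/72;  [u^3] = 1/432.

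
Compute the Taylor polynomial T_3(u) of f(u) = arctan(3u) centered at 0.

-9*u^3 + 3*u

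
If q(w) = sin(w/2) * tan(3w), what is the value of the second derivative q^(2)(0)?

3

Take the Cauchy product of the two expansions.
The coefficient of w^2 in the expansion is 3/2, so q′′(0) = 2! * (3/2) = 3.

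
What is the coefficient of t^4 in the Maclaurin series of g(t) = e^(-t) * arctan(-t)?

Expand each factor separately, then convolve coefficients.
So c_4 = g^(4)(0)/4! = -1/6.

-1/6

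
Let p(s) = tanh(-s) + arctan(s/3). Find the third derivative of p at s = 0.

52/27

Combine the two series term by term.
From the series, [s^3] p = 26/81; multiply by 3! = 6 to get 52/27.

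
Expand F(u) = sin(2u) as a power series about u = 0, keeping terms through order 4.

-4*u^3/3 + 2*u

F(0) = 0
F′(0) = 2
F′′(0) = 0
F′′′(0) = -8
F^(4)(0) = 0
Dividing each by k! gives the coefficients c_0, ..., c_4.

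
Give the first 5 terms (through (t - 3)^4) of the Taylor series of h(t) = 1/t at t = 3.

(t - 3)^4/243 - (t - 3)^3/81 + (t - 3)^2/27 - (t - 3)/9 + 1/3

h(3) = 1/3
h′(3) = -1/9
h′′(3) = 2/27
h′′′(3) = -2/27
h^(4)(3) = 8/81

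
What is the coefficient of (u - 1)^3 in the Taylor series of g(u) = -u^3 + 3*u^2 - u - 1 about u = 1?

c_3 = g′′′(1)/3! = -1.

-1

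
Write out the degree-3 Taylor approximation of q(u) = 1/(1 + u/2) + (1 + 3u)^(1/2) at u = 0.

25*u^3/16 - 7*u^2/8 + u + 2

Add the two expansions coefficient-wise.
[u^0] = 2;  [u^1] = 1;  [u^2] = -7/8;  [u^3] = 25/16.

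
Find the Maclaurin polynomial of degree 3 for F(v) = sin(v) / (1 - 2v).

Take the Cauchy product of the two expansions.

23*v^3/6 + 2*v^2 + v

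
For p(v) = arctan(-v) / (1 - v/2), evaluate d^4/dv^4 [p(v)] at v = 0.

Multiply the two series term by term and collect like powers.
The coefficient of v^4 in the expansion is 1/24, so p^(4)(0) = 4! * (1/24) = 1.

1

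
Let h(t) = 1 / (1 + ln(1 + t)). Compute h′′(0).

Expand as Σ (-1)^k u^k with u equal to the inner function's series.
From the series, [t^2] h = 3/2; multiply by 2! = 2 to get 3.

3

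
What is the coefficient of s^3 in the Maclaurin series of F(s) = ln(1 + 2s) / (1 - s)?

Multiply the numerator's expansion by the denominator's geometric series.
F(0) = 0
F′(0) = 2
F′′(0) = 0
F′′′(0) = 16
Then c_k = F^(k)(0)/k! gives each Taylor coefficient.

8/3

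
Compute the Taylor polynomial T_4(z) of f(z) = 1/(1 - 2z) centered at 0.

16*z^4 + 8*z^3 + 4*z^2 + 2*z + 1

f(0) = 1
f′(0) = 2
f′′(0) = 8
f′′′(0) = 48
f^(4)(0) = 384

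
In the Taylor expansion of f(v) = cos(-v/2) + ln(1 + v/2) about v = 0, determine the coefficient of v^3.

Add the two expansions coefficient-wise.
f(0) = 1
f′(0) = 1/2
f′′(0) = -1/2
f′′′(0) = 1/4
The Taylor polynomial is Σ f^(k)(0)/k! · v^k.

1/24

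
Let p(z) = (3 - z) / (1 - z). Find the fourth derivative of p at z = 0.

48

Multiply each power in the prefactor through the base expansion.
The coefficient of z^4 in the expansion is 2, so p^(4)(0) = 4! * (2) = 48.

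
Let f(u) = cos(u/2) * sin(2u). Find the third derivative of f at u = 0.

-19/2

Take the Cauchy product of the two expansions.
From the series, [u^3] f = -19/12; multiply by 3! = 6 to get -19/2.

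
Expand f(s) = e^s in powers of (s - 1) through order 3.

e*(s - 1)^3/6 + e*(s - 1)^2/2 + e*(s - 1) + e

Use the known series and substitute for the argument.
[(s - 1)^0] = e;  [(s - 1)^1] = e;  [(s - 1)^2] = e/2;  [(s - 1)^3] = e/6.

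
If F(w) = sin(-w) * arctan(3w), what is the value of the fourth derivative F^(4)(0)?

Multiply the two series term by term and collect like powers.
From the series, [w^4] F = 19/2; multiply by 4! = 24 to get 228.

228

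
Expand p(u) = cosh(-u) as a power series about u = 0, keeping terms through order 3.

Use the known series and substitute for the argument.
[u^0] = 1;  [u^1] = 0;  [u^2] = 1/2;  [u^3] = 0.

u^2/2 + 1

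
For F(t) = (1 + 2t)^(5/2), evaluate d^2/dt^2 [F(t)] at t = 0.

15

From the series, [t^2] F = 15/2; multiply by 2! = 2 to get 15.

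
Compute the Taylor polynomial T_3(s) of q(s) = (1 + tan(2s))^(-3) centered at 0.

Let u equal the inner series; expand the outer function in u and truncate.
q(0) = 1
q′(0) = -6
q′′(0) = 48
q′′′(0) = -528

-88*s^3 + 24*s^2 - 6*s + 1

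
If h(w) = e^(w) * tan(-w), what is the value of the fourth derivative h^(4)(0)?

-12

Expand each factor separately, then convolve coefficients.
The coefficient of w^4 in the expansion is -1/2, so h^(4)(0) = 4! * (-1/2) = -12.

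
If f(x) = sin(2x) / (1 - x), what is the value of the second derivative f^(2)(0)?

Take the Cauchy product of the two expansions.
The coefficient of x^2 in the expansion is 2, so f′′(0) = 2! * (2) = 4.

4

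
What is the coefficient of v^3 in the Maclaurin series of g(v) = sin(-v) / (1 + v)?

Multiply the two series term by term and collect like powers.

-5/6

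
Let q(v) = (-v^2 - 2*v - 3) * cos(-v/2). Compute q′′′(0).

Multiply each power in the prefactor through the base expansion.
The coefficient of v^3 in the expansion is 1/4, so q′′′(0) = 3! * (1/4) = 3/2.

3/2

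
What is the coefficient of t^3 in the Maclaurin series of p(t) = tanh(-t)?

1/3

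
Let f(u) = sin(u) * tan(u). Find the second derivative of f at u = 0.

Take the Cauchy product of the two expansions.
The coefficient of u^2 in the expansion is 1, so f′′(0) = 2! * (1) = 2.

2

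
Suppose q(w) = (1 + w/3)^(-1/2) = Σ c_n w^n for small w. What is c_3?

c_3 = q′′′(0)/3! = -5/432.

-5/432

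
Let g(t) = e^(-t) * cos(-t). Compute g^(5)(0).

Take the Cauchy product of the two expansions.
From the series, [t^5] g = 1/30; multiply by 5! = 120 to get 4.

4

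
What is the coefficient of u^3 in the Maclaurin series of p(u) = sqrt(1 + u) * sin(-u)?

Expand each factor separately, then convolve coefficients.
So c_3 = p′′′(0)/3! = 7/24.

7/24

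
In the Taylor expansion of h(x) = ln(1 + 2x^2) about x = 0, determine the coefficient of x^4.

Differentiate repeatedly and evaluate at the center.
h(0) = 0
h′(0) = 0
h′′(0) = 4
h′′′(0) = 0
h^(4)(0) = -48
The Taylor polynomial is Σ h^(k)(0)/k! · x^k.

-2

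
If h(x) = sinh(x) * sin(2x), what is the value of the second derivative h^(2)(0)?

4

Multiply the two series term by term and collect like powers.
The coefficient of x^2 in the expansion is 2, so h′′(0) = 2! * (2) = 4.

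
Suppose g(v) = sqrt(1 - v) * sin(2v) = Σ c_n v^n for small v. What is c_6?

-67/640

Take the Cauchy product of the two expansions.
g(0) = 0
g′(0) = 2
g′′(0) = -2
g′′′(0) = -19/2
g^(4)(0) = 13
g^(5)(0) = 341/8
g^(6)(0) = -603/8
So c_6 = g^(6)(0)/6! = -67/640.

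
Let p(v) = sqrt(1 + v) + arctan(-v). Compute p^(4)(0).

-15/16

Add the two expansions coefficient-wise.
From the series, [v^4] p = -5/128; multiply by 4! = 24 to get -15/16.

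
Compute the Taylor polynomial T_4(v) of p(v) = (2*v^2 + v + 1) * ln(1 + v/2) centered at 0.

-43*v^4/192 + 11*v^3/12 + 3*v^2/8 + v/2

Distribute the polynomial across the series and collect like powers.
[v^0] = 0;  [v^1] = 1/2;  [v^2] = 3/8;  [v^3] = 11/12;  [v^4] = -43/192.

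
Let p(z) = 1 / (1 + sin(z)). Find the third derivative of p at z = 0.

-5

Expand as Σ (-1)^k u^k with u equal to the inner function's series.
From the series, [z^3] p = -5/6; multiply by 3! = 6 to get -5.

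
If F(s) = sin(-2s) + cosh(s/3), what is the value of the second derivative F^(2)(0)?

1/9

Combine the two series term by term.
The coefficient of s^2 in the expansion is 1/18, so F′′(0) = 2! * (1/18) = 1/9.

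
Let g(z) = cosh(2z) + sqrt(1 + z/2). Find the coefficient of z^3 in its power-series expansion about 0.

1/128

Add the two expansions coefficient-wise.
[z^0] = 2;  [z^1] = 1/4;  [z^2] = 63/32;  [z^3] = 1/128.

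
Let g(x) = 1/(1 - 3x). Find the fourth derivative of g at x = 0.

The coefficient of x^4 in the expansion is 81, so g^(4)(0) = 4! * (81) = 1944.

1944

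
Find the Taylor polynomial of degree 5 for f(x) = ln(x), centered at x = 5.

(x - 5)^5/15625 - (x - 5)^4/2500 + (x - 5)^3/375 - (x - 5)^2/50 + (x - 5)/5 + ln(5)

Compute the successive derivatives at the expansion point and divide by k!.
[(x - 5)^0] = ln(5);  [(x - 5)^1] = 1/5;  [(x - 5)^2] = -1/50;  [(x - 5)^3] = 1/375;  [(x - 5)^4] = -1/2500;  [(x - 5)^5] = 1/15625.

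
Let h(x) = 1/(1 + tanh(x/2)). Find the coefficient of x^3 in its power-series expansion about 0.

Substitute the inner expansion into the outer series and collect powers.
So c_3 = h′′′(0)/3! = -1/12.

-1/12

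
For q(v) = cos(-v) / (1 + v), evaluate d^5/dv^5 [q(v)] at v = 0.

Expand each factor separately, then convolve coefficients.
The coefficient of v^5 in the expansion is -13/24, so q^(5)(0) = 5! * (-13/24) = -65.

-65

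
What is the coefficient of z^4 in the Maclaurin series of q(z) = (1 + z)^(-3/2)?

315/128

Apply the Taylor formula c_k = f^(k)(a)/k!.
q(0) = 1
q′(0) = -3/2
q′′(0) = 15/4
q′′′(0) = -105/8
q^(4)(0) = 945/16
So c_4 = q^(4)(0)/4! = 315/128.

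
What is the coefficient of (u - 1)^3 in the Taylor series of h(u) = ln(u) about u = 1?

1/3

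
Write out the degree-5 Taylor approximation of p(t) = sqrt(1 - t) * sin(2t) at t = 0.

Write out both Maclaurin series and multiply, keeping only the needed powers.
p(0) = 0
p′(0) = 2
p′′(0) = -2
p′′′(0) = -19/2
p^(4)(0) = 13
p^(5)(0) = 341/8

341*t^5/960 + 13*t^4/24 - 19*t^3/12 - t^2 + 2*t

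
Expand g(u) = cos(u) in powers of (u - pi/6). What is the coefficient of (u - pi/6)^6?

g(pi/6) = sqrt(3)/2
g′(pi/6) = -1/2
g′′(pi/6) = -sqrt(3)/2
g′′′(pi/6) = 1/2
g^(4)(pi/6) = sqrt(3)/2
g^(5)(pi/6) = -1/2
g^(6)(pi/6) = -sqrt(3)/2
Dividing each by k! gives the coefficients c_0, ..., c_6.

-sqrt(3)/1440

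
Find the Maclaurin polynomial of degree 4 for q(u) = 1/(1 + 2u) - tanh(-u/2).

16*u^4 - 193*u^3/24 + 4*u^2 - 3*u/2 + 1

Combine the two series term by term.
q(0) = 1
q′(0) = -3/2
q′′(0) = 8
q′′′(0) = -193/4
q^(4)(0) = 384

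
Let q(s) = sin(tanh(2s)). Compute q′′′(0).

Substitute the inner expansion into the outer series and collect powers.
From the series, [s^3] q = -4; multiply by 3! = 6 to get -24.

-24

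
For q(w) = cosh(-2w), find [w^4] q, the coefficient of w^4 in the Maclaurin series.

2/3

[w^0] = 1;  [w^1] = 0;  [w^2] = 2;  [w^3] = 0;  [w^4] = 2/3.
So c_4 = q^(4)(0)/4! = 2/3.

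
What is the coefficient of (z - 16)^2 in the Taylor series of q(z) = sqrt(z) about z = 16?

Differentiate repeatedly and evaluate at the center.

-1/512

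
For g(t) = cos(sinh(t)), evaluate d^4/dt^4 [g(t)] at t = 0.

-3

Substitute the inner expansion into the outer series and collect powers.
The coefficient of t^4 in the expansion is -1/8, so g^(4)(0) = 4! * (-1/8) = -3.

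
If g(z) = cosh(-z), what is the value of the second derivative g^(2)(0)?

1

Use the known series and substitute for the argument.
The coefficient of z^2 in the expansion is 1/2, so g′′(0) = 2! * (1/2) = 1.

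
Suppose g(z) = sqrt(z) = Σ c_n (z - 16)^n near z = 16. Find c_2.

Use the known series and substitute for the argument.
g(16) = 4
g′(16) = 1/8
g′′(16) = -1/256
Dividing each by k! gives the coefficients c_0, ..., c_2.

-1/512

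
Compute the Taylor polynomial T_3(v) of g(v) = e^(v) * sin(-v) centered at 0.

Write out both Maclaurin series and multiply, keeping only the needed powers.
g(0) = 0
g′(0) = -1
g′′(0) = -2
g′′′(0) = -2

-v^3/3 - v^2 - v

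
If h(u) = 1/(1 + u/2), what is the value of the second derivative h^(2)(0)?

Use the known series and substitute for the argument.
From the series, [u^2] h = 1/4; multiply by 2! = 2 to get 1/2.

1/2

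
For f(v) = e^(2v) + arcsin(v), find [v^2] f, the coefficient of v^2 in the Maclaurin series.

2

Combine the two series term by term.
[v^0] = 1;  [v^1] = 3;  [v^2] = 2.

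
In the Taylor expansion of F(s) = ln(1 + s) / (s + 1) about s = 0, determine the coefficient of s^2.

-3/2

Use 1/(1 - r) = Σ r^k on the denominator, then take the Cauchy product.
[s^0] = 0;  [s^1] = 1;  [s^2] = -3/2.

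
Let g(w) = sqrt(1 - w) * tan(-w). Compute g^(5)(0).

-101/16

Expand each factor separately, then convolve coefficients.
The coefficient of w^5 in the expansion is -101/1920, so g^(5)(0) = 5! * (-101/1920) = -101/16.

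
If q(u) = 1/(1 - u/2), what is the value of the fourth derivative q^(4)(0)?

3/2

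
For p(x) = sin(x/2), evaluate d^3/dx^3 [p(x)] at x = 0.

-1/8

The coefficient of x^3 in the expansion is -1/48, so p′′′(0) = 3! * (-1/48) = -1/8.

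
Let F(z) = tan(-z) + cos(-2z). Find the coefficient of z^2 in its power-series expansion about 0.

-2

Add the two expansions coefficient-wise.
F(0) = 1
F′(0) = -1
F′′(0) = -4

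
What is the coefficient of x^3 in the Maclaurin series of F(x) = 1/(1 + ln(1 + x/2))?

-7/24

Let u equal the inner series; expand the outer function in u and truncate.
[x^0] = 1;  [x^1] = -1/2;  [x^2] = 3/8;  [x^3] = -7/24.
So c_3 = F′′′(0)/3! = -7/24.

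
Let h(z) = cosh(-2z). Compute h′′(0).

The coefficient of z^2 in the expansion is 2, so h′′(0) = 2! * (2) = 4.

4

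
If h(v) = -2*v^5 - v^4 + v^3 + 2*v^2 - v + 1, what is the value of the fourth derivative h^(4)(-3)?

696

Apply the Taylor formula c_k = f^(k)(a)/k!.
From the series, [(v + 3)^4] h = 29; multiply by 4! = 24 to get 696.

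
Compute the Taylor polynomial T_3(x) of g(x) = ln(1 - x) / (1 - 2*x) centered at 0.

-16*x^3/3 - 5*x^2/2 - x

Use 1/(1 - r) = Σ r^k on the denominator, then take the Cauchy product.
[x^0] = 0;  [x^1] = -1;  [x^2] = -5/2;  [x^3] = -16/3.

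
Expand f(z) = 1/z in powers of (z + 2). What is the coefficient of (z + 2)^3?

f(-2) = -1/2
f′(-2) = -1/4
f′′(-2) = -1/4
f′′′(-2) = -3/8
So c_3 = f′′′(-2)/3! = -1/16.

-1/16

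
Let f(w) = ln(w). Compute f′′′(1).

2

Differentiate repeatedly and evaluate at the center.
The coefficient of (w - 1)^3 in the expansion is 1/3, so f′′′(1) = 3! * (1/3) = 2.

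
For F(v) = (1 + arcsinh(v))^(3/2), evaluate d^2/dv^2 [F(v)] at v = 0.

3/4

Let u equal the inner series; expand the outer function in u and truncate.
The coefficient of v^2 in the expansion is 3/8, so F′′(0) = 2! * (3/8) = 3/4.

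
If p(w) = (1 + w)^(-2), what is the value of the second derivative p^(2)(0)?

The coefficient of w^2 in the expansion is 3, so p′′(0) = 2! * (3) = 6.

6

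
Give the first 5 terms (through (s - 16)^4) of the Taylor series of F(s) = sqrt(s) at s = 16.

-5*(s - 16)^4/2097152 + (s - 16)^3/16384 - (s - 16)^2/512 + (s - 16)/8 + 4

Apply the Taylor formula c_k = f^(k)(a)/k!.
F(16) = 4
F′(16) = 1/8
F′′(16) = -1/256
F′′′(16) = 3/8192
F^(4)(16) = -15/262144
Dividing each by k! gives the coefficients c_0, ..., c_4.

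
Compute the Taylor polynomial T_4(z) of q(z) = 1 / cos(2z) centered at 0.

Write the quotient as an unknown series and match coefficients against numerator = denominator · series.
q(0) = 1
q′(0) = 0
q′′(0) = 4
q′′′(0) = 0
q^(4)(0) = 80

10*z^4/3 + 2*z^2 + 1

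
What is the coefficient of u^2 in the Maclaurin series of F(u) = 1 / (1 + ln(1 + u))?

Write 1/(1+u) = 1 - u + u^2 - u^3 + ... and substitute the series for u.
F(0) = 1
F′(0) = -1
F′′(0) = 3
So c_2 = F′′(0)/2! = 3/2.

3/2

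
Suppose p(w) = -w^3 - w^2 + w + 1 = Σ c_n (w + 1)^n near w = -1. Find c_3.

-1

Compute the successive derivatives at the expansion point and divide by k!.
[(w + 1)^0] = 0;  [(w + 1)^1] = 0;  [(w + 1)^2] = 2;  [(w + 1)^3] = -1.
So c_3 = p′′′(-1)/3! = -1.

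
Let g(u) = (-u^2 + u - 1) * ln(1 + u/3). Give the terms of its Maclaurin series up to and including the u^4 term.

23*u^4/324 - 65*u^3/162 + 7*u^2/18 - u/3

Shift and add copies of the series according to the polynomial's terms.
g(0) = 0
g′(0) = -1/3
g′′(0) = 7/9
g′′′(0) = -65/27
g^(4)(0) = 46/27
The Taylor polynomial is Σ g^(k)(0)/k! · u^k.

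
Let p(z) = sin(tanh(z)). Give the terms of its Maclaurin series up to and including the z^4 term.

Plug the Maclaurin series of the inner function into that of the outer and collect terms.
p(0) = 0
p′(0) = 1
p′′(0) = 0
p′′′(0) = -3
p^(4)(0) = 0
The Taylor polynomial is Σ p^(k)(0)/k! · z^k.

-z^3/2 + z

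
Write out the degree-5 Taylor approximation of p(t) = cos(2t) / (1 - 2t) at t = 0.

Take the Cauchy product of the two expansions.
p(0) = 1
p′(0) = 2
p′′(0) = 4
p′′′(0) = 24
p^(4)(0) = 208
p^(5)(0) = 2080
Dividing each by k! gives the coefficients c_0, ..., c_5.

52*t^5/3 + 26*t^4/3 + 4*t^3 + 2*t^2 + 2*t + 1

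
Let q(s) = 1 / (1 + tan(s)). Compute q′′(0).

2

Expand as Σ (-1)^k u^k with u equal to the inner function's series.
The coefficient of s^2 in the expansion is 1, so q′′(0) = 2! * (1) = 2.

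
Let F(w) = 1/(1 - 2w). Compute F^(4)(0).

From the series, [w^4] F = 16; multiply by 4! = 24 to get 384.

384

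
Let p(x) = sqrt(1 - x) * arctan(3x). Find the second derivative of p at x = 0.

-3

Take the Cauchy product of the two expansions.
The coefficient of x^2 in the expansion is -3/2, so p′′(0) = 2! * (-3/2) = -3.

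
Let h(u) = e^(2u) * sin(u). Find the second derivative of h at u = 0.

Write out both Maclaurin series and multiply, keeping only the needed powers.
The coefficient of u^2 in the expansion is 2, so h′′(0) = 2! * (2) = 4.

4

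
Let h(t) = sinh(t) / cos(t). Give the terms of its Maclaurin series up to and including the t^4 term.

Write the quotient as an unknown series and match coefficients against numerator = denominator · series.
h(0) = 0
h′(0) = 1
h′′(0) = 0
h′′′(0) = 4
h^(4)(0) = 0

2*t^3/3 + t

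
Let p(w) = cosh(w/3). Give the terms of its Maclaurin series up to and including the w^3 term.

w^2/18 + 1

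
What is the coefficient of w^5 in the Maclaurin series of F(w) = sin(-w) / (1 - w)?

-101/120

Use 1/(1 - r) = Σ r^k on the denominator, then take the Cauchy product.
[w^0] = 0;  [w^1] = -1;  [w^2] = -1;  [w^3] = -5/6;  [w^4] = -5/6;  [w^5] = -101/120.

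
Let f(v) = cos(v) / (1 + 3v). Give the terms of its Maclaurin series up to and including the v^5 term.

-1837*v^5/8 + 1837*v^4/24 - 51*v^3/2 + 17*v^2/2 - 3*v + 1

Expand each factor separately, then convolve coefficients.
f(0) = 1
f′(0) = -3
f′′(0) = 17
f′′′(0) = -153
f^(4)(0) = 1837
f^(5)(0) = -27555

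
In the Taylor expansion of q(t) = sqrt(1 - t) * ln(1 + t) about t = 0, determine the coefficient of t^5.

Expand each factor separately, then convolve coefficients.
q(0) = 0
q′(0) = 1
q′′(0) = -2
q′′′(0) = 11/4
q^(4)(0) = -10
q^(5)(0) = 529/16

529/1920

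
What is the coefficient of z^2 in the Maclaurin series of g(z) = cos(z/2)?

Differentiate repeatedly and evaluate at the center.

-1/8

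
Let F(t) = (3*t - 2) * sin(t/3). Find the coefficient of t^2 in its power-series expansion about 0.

1

Distribute the polynomial across the series and collect like powers.
F(0) = 0
F′(0) = -2/3
F′′(0) = 2
The Taylor polynomial is Σ F^(k)(0)/k! · t^k.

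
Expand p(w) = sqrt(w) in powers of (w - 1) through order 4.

p(1) = 1
p′(1) = 1/2
p′′(1) = -1/4
p′′′(1) = 3/8
p^(4)(1) = -15/16

-5*(w - 1)^4/128 + (w - 1)^3/16 - (w - 1)^2/8 + (w - 1)/2 + 1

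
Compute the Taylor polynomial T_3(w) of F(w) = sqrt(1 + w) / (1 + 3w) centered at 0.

Multiply the two series term by term and collect like powers.
F(0) = 1
F′(0) = -5/2
F′′(0) = 59/4
F′′′(0) = -1059/8

-353*w^3/16 + 59*w^2/8 - 5*w/2 + 1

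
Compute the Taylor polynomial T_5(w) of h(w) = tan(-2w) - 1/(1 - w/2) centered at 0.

-2063*w^5/480 - w^4/16 - 67*w^3/24 - w^2/4 - 5*w/2 - 1

Combine the two series term by term.
h(0) = -1
h′(0) = -5/2
h′′(0) = -1/2
h′′′(0) = -67/4
h^(4)(0) = -3/2
h^(5)(0) = -2063/4
Dividing each by k! gives the coefficients c_0, ..., c_5.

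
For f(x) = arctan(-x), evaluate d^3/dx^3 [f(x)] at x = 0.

Compute the successive derivatives at the expansion point and divide by k!.
From the series, [x^3] f = 1/3; multiply by 3! = 6 to get 2.

2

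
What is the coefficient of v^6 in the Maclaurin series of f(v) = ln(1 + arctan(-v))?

-4/45

Substitute the inner expansion into the outer series and collect powers.
f(0) = 0
f′(0) = -1
f′′(0) = -1
f′′′(0) = 0
f^(4)(0) = 2
f^(5)(0) = -8
f^(6)(0) = -64
The Taylor polynomial is Σ f^(k)(0)/k! · v^k.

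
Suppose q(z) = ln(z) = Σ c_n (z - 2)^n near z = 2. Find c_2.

Apply the Taylor formula c_k = f^(k)(a)/k!.
So c_2 = q′′(2)/2! = -1/8.

-1/8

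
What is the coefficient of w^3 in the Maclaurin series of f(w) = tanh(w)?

-1/3

[w^0] = 0;  [w^1] = 1;  [w^2] = 0;  [w^3] = -1/3.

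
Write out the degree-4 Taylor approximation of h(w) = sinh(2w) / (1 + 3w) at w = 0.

-58*w^4 + 58*w^3/3 - 6*w^2 + 2*w

Expand each factor separately, then convolve coefficients.
h(0) = 0
h′(0) = 2
h′′(0) = -12
h′′′(0) = 116
h^(4)(0) = -1392
Dividing each by k! gives the coefficients c_0, ..., c_4.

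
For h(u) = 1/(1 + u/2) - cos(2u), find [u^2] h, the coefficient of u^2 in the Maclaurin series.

9/4

Combine the two series term by term.
[u^0] = 0;  [u^1] = -1/2;  [u^2] = 9/4.
So c_2 = h′′(0)/2! = 9/4.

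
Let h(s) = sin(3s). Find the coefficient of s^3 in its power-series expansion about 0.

-9/2

h(0) = 0
h′(0) = 3
h′′(0) = 0
h′′′(0) = -27
So c_3 = h′′′(0)/3! = -9/2.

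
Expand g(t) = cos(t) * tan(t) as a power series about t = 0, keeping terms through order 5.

Write out both Maclaurin series and multiply, keeping only the needed powers.
g(0) = 0
g′(0) = 1
g′′(0) = 0
g′′′(0) = -1
g^(4)(0) = 0
g^(5)(0) = 1

t^5/120 - t^3/6 + t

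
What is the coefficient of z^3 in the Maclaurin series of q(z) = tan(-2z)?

Apply the Taylor formula c_k = f^(k)(a)/k!.
q(0) = 0
q′(0) = -2
q′′(0) = 0
q′′′(0) = -16
So c_3 = q′′′(0)/3! = -8/3.

-8/3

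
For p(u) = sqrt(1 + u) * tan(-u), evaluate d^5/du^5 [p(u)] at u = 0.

Multiply the two series term by term and collect like powers.
The coefficient of u^5 in the expansion is -101/1920, so p^(5)(0) = 5! * (-101/1920) = -101/16.

-101/16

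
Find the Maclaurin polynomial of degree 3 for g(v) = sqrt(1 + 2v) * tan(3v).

15*v^3/2 + 3*v^2 + 3*v

Write out both Maclaurin series and multiply, keeping only the needed powers.
[v^0] = 0;  [v^1] = 3;  [v^2] = 3;  [v^3] = 15/2.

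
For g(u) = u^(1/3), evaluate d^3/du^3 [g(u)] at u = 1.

The coefficient of (u - 1)^3 in the expansion is 5/81, so g′′′(1) = 3! * (5/81) = 10/27.

10/27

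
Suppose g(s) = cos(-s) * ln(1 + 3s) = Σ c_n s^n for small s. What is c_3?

15/2

Multiply the two series term by term and collect like powers.
[s^0] = 0;  [s^1] = 3;  [s^2] = -9/2;  [s^3] = 15/2.
So c_3 = g′′′(0)/3! = 15/2.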